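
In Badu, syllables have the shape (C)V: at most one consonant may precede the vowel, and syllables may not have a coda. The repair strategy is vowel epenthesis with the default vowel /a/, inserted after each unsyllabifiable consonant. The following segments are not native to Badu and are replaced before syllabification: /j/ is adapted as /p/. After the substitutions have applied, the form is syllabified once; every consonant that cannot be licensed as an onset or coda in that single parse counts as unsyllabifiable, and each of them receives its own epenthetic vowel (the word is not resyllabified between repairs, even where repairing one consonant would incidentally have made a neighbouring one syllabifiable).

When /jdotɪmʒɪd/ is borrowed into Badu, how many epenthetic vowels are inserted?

3

After substitution the input is /pdotɪmʒɪd/.
The unsyllabifiable consonants are /p/, /m/, /d/; each receives one epenthetic vowel.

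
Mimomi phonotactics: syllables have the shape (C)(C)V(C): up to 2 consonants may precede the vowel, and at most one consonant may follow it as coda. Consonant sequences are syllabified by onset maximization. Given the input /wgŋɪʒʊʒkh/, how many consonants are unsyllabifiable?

3

The consonants /w/, /k/, /h/ cannot be parsed into a legal (C)(C)V(C) syllable (at most one coda consonant is licensed; onsets may contain at most 2 consonants).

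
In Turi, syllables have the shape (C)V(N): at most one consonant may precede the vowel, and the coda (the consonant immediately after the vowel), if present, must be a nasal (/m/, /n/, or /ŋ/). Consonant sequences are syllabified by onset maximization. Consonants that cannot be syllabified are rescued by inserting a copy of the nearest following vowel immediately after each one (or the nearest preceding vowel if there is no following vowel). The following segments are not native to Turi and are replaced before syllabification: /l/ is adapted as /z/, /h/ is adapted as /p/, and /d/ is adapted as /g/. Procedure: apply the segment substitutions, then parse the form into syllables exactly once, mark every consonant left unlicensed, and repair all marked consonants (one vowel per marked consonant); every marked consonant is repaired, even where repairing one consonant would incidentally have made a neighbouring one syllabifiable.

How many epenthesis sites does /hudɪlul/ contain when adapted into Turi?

1

After substitution the input is /pugɪzuz/.
The unsyllabifiable consonants are /z/; each receives one epenthetic vowel.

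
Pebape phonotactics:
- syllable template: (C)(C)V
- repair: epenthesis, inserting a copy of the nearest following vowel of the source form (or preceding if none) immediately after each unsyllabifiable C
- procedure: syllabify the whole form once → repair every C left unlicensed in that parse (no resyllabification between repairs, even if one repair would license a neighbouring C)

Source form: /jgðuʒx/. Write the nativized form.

Under (C)(C)V, the unsyllabifiable consonants are /j/, /ʒ/, /x/ (no codas are permitted; onsets may contain at most 2 consonants).
Inserting the epenthetic vowel yields /j/ → /ju/, /ʒ/ → /ʒu/, /x/ → /xu/.

jugðuʒuxu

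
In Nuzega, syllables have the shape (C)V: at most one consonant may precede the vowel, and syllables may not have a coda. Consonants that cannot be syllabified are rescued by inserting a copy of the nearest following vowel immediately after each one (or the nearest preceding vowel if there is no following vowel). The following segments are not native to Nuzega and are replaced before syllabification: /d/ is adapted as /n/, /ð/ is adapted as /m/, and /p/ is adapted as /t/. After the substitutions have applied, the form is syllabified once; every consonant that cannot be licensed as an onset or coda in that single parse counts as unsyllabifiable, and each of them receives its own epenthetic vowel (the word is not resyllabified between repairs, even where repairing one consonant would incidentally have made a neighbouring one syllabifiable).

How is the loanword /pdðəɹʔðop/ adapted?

tənəməɹoʔomoto

Substitution: /p/ → /t/, /d/ → /n/, /ð/ → /m/, giving /tnməɹʔmot/.
Under (C)V, the unsyllabifiable consonants are /t/, /n/, /ɹ/, /ʔ/, /t/ (no codas are permitted; onsets are limited to one consonant).
Epenthesis after each stranded consonant: /t/ → /tə/, /n/ → /nə/, /ɹ/ → /ɹo/, /ʔ/ → /ʔo/, /t/ → /to/.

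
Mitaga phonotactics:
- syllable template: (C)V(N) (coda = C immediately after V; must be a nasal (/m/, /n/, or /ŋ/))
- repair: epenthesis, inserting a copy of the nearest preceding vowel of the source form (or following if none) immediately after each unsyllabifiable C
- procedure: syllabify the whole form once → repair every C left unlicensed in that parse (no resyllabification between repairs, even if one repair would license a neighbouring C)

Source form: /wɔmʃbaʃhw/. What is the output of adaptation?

wɔmʃɔbaʃahawa

Under (C)V(N), the unsyllabifiable consonants are /ʃ/, /ʃ/, /h/, /w/ (only a nasal (/m/, /n/, or /ŋ/) is licensed in coda position; onsets are limited to one consonant).
Inserting the epenthetic vowel yields /ʃ/ → /ʃɔ/, /ʃ/ → /ʃa/, /h/ → /ha/, /w/ → /wa/.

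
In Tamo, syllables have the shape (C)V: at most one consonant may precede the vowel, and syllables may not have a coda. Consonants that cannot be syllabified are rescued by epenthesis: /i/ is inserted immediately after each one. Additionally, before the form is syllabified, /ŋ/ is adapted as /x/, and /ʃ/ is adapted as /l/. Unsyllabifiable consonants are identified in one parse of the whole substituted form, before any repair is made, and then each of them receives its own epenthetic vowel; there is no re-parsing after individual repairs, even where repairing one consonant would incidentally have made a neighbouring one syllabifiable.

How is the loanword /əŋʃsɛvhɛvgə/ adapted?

əxilisɛvihɛvigə

Substitution: /ŋ/ → /x/, /ʃ/ → /l/, giving /əxlsɛvhɛvgə/.
Under (C)V, the unsyllabifiable consonants are /x/, /l/, /v/, /v/ (no codas are permitted; onsets are limited to one consonant).
Each unlicensed consonant becomes the onset of a new syllable: /x/ → /xi/, /l/ → /li/, /v/ → /vi/, /v/ → /vi/.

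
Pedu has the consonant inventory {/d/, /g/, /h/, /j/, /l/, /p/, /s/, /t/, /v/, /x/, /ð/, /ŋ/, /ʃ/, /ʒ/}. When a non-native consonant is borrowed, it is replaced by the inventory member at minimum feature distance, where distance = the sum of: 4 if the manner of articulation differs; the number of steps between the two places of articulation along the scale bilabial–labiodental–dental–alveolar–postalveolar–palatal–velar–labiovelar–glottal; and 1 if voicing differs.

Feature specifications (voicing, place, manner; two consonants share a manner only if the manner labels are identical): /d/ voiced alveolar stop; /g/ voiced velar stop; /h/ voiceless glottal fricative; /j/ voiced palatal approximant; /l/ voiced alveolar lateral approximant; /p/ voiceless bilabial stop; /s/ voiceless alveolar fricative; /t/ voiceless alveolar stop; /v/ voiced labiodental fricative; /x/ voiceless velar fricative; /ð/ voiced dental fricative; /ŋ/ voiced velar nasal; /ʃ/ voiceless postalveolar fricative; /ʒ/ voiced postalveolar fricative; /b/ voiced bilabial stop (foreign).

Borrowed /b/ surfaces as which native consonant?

p

/p/ is closest: same manner (stop), place distance 0 (bilabial→bilabial), voicing differs (+1); total 1. Next closest is /d/ at distance 3.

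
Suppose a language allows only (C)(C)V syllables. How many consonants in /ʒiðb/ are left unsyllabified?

2

Under (C)(C)V, the unsyllabifiable consonants are /ð/, /b/ (no codas are permitted; onsets may contain at most 2 consonants).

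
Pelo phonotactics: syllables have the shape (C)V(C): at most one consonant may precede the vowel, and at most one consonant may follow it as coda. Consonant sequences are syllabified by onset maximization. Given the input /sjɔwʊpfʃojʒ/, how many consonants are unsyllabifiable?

Under (C)V(C), the unsyllabifiable consonants are /s/, /f/, /ʒ/ (at most one coda consonant is licensed; onsets are limited to one consonant).

3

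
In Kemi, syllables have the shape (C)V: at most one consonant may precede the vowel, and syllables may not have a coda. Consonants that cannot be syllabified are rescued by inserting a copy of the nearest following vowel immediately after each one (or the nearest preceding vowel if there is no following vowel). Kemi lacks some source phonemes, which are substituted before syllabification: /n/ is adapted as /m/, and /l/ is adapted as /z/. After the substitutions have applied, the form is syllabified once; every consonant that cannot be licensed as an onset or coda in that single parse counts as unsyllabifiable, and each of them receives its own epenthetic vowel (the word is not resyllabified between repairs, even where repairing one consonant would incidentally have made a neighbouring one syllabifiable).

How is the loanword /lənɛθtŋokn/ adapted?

zəmɛθotoŋokomo

Substitution: /l/ → /z/, /n/ → /m/, giving /zəmɛθtŋokm/.
Syllabifying with onset maximization leaves /θ/, /t/, /k/, /m/ stranded (no codas are permitted; onsets are limited to one consonant).
Inserting the epenthetic vowel yields /θ/ → /θo/, /t/ → /to/, /k/ → /ko/, /m/ → /mo/.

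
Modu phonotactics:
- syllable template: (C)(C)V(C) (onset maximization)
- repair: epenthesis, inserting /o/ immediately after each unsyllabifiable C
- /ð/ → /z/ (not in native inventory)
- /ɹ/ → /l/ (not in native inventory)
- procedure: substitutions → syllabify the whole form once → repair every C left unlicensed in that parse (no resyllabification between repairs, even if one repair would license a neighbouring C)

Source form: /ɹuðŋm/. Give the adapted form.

Substitution: /ɹ/ → /l/, /ð/ → /z/, giving /luzŋm/.
The consonants /ŋ/, /m/ cannot be parsed into a legal (C)(C)V(C) syllable (at most one coda consonant is licensed; onsets may contain at most 2 consonants).
Each unlicensed consonant becomes the onset of a new syllable: /ŋ/ → /ŋo/, /m/ → /mo/.

luzŋomo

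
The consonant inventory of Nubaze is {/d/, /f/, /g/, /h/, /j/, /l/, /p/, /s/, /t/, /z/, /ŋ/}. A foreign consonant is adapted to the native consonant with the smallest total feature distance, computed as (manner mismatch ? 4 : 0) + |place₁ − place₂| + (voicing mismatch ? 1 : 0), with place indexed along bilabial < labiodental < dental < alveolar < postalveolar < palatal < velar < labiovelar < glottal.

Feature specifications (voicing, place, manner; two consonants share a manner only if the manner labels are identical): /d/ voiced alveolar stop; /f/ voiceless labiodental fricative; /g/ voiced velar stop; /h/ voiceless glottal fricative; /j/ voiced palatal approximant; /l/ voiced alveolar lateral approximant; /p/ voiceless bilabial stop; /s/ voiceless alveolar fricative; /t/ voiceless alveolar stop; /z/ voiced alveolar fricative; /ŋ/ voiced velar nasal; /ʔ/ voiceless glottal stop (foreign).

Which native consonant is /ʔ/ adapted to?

/g/ is closest: same manner (stop), place distance 2 (glottal→velar), voicing differs (+1); total 3. Next closest is /h/ at distance 4.

g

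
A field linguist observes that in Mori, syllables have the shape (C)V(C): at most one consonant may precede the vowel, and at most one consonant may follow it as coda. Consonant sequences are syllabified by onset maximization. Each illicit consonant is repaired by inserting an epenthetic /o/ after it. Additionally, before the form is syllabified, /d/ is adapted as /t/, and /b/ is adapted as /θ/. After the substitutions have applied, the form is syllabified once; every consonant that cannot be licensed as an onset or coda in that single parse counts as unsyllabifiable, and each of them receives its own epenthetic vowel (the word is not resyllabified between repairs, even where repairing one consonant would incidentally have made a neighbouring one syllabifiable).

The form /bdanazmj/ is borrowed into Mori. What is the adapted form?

Substitution: /b/ → /θ/, /d/ → /t/, giving /θtanazmj/.
Under (C)V(C), the unsyllabifiable consonants are /θ/, /m/, /j/ (at most one coda consonant is licensed; onsets are limited to one consonant).
Epenthesis after each stranded consonant: /θ/ → /θo/, /m/ → /mo/, /j/ → /jo/.

θotanazmojo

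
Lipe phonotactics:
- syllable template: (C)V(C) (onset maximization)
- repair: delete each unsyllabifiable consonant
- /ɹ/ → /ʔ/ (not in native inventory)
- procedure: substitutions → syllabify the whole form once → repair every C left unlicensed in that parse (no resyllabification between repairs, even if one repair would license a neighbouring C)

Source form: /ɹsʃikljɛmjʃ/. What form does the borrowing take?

ʃikjɛm

Substitution: /ɹ/ → /ʔ/, giving /ʔsʃikljɛmjʃ/.
Under (C)V(C), the unsyllabifiable consonants are /ʔ/, /s/, /l/, /j/, /ʃ/ (at most one coda consonant is licensed; onsets are limited to one consonant).
Deleting the stranded consonants removes /ʔ/, /s/, /l/, /j/, /ʃ/.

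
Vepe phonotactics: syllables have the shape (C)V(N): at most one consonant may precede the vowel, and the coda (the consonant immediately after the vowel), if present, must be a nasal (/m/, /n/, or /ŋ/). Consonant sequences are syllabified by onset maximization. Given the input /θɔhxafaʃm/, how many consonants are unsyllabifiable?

3

Under (C)V(N), the unsyllabifiable consonants are /h/, /ʃ/, /m/ (only a nasal (/m/, /n/, or /ŋ/) is licensed in coda position; onsets are limited to one consonant).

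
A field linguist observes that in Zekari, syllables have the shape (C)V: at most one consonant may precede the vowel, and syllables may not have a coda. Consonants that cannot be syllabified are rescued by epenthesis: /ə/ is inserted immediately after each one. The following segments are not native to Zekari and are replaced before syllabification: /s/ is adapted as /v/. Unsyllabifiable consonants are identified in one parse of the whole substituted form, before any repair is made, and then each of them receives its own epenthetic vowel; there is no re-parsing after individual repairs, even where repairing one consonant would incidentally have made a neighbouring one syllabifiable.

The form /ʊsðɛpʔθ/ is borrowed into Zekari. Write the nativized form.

Substitution: /s/ → /v/, giving /ʊvðɛpʔθ/.
Under (C)V, the unsyllabifiable consonants are /v/, /p/, /ʔ/, /θ/ (no codas are permitted; onsets are limited to one consonant).
Each unlicensed consonant becomes the onset of a new syllable: /v/ → /və/, /p/ → /pə/, /ʔ/ → /ʔə/, /θ/ → /θə/.

ʊvəðɛpəʔəθə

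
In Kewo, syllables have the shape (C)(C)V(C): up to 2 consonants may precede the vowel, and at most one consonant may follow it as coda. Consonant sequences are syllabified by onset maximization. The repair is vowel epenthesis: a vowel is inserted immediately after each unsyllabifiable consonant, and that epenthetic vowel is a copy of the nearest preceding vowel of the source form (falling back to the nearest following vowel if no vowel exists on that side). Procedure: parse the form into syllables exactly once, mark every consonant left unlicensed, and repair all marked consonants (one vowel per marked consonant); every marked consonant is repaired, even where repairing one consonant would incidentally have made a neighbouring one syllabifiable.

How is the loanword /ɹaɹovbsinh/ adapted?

ɹaɹovbsinhi

The consonants /h/ cannot be parsed into a legal (C)(C)V(C) syllable (at most one coda consonant is licensed; onsets may contain at most 2 consonants).
Inserting the epenthetic vowel yields /h/ → /hi/.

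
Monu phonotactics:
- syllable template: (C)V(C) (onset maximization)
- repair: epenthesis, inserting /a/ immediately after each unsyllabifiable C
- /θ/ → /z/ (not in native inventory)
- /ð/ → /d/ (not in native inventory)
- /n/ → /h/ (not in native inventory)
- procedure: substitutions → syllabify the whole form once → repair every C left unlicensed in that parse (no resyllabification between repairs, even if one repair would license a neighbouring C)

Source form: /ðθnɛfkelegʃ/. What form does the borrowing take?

dazahɛfkelegʃa

Substitution: /ð/ → /d/, /θ/ → /z/, /n/ → /h/, giving /dzhɛfkelegʃ/.
Under (C)V(C), the unsyllabifiable consonants are /d/, /z/, /ʃ/ (at most one coda consonant is licensed; onsets are limited to one consonant).
Epenthesis after each stranded consonant: /d/ → /da/, /z/ → /za/, /ʃ/ → /ʃa/.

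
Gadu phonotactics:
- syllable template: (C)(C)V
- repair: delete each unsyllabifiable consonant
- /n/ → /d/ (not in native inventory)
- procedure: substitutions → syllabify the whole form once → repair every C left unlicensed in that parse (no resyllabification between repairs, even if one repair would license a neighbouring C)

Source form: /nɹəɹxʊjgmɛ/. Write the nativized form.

Substitution: /n/ → /d/, giving /dɹəɹxʊjgmɛ/.
Under (C)(C)V, the unsyllabifiable consonants are /j/ (no codas are permitted; onsets may contain at most 2 consonants).
Deletion applies to /j/.

dɹəɹxʊgmɛ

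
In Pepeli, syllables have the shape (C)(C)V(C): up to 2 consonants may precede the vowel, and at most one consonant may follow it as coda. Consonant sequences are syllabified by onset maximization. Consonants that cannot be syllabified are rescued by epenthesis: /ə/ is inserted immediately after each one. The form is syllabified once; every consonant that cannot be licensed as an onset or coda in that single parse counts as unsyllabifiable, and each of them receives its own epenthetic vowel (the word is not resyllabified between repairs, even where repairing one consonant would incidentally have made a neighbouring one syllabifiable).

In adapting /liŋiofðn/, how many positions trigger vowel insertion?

2

The unsyllabifiable consonants are /ð/, /n/; each receives one epenthetic vowel.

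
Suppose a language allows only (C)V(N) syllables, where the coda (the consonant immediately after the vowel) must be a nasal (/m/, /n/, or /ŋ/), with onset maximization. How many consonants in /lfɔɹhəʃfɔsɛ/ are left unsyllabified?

Syllabifying with onset maximization leaves /l/, /ɹ/, /ʃ/ stranded (only a nasal (/m/, /n/, or /ŋ/) is licensed in coda position; onsets are limited to one consonant).

3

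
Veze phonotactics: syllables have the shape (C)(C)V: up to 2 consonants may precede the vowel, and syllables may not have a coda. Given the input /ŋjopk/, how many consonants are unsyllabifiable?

2

Syllabifying with onset maximization leaves /p/, /k/ stranded (no codas are permitted; onsets may contain at most 2 consonants).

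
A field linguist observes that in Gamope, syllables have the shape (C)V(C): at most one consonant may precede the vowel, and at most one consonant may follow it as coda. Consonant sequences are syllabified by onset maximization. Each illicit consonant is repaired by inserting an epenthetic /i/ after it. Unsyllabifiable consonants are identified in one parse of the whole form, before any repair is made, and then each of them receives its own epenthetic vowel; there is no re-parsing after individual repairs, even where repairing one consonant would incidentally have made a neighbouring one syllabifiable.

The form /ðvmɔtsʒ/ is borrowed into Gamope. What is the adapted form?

ðivimɔtsiʒi

Syllabifying with onset maximization leaves /ð/, /v/, /s/, /ʒ/ stranded (at most one coda consonant is licensed; onsets are limited to one consonant).
Epenthesis after each stranded consonant: /ð/ → /ði/, /v/ → /vi/, /s/ → /si/, /ʒ/ → /ʒi/.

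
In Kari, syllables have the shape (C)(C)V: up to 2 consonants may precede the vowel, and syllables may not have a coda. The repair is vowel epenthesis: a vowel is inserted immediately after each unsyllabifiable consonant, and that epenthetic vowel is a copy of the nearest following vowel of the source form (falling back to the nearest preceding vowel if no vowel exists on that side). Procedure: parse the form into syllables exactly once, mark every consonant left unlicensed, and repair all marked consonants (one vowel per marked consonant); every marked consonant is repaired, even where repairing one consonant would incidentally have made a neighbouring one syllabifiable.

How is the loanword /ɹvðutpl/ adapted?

Under (C)(C)V, the unsyllabifiable consonants are /ɹ/, /t/, /p/, /l/ (no codas are permitted; onsets may contain at most 2 consonants).
Epenthesis after each stranded consonant: /ɹ/ → /ɹu/, /t/ → /tu/, /p/ → /pu/, /l/ → /lu/.

ɹuvðutupulu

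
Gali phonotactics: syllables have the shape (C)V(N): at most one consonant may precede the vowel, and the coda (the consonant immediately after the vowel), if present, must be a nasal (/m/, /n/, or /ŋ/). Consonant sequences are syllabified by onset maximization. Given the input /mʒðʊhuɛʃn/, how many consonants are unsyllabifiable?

4

The consonants /m/, /ʒ/, /ʃ/, /n/ cannot be parsed into a legal (C)V(N) syllable (only a nasal (/m/, /n/, or /ŋ/) is licensed in coda position; onsets are limited to one consonant).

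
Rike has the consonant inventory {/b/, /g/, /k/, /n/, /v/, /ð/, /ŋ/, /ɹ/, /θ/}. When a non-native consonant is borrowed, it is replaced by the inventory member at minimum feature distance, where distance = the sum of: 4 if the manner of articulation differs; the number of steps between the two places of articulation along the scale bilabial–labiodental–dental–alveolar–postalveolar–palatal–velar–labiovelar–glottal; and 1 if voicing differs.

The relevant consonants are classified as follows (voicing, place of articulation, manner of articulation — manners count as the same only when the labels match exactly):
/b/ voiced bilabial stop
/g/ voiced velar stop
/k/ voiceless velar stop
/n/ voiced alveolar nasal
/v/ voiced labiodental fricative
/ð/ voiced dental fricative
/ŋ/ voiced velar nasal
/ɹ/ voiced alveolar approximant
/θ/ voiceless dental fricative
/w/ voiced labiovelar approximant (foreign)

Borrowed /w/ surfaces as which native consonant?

ɹ

/ɹ/ is closest: same manner (approximant), place distance 4 (labiovelar→alveolar), same voicing; total 4. Next closest is /g/ at distance 5.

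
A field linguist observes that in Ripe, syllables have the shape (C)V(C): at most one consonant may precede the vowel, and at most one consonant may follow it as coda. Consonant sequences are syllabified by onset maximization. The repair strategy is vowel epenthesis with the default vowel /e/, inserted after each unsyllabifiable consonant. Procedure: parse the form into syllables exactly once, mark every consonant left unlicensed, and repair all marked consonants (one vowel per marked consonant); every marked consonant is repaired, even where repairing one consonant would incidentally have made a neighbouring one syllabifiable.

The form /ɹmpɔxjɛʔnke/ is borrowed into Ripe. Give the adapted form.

ɹemepɔxjɛʔneke

Under (C)V(C), the unsyllabifiable consonants are /ɹ/, /m/, /n/ (at most one coda consonant is licensed; onsets are limited to one consonant).
Each unlicensed consonant becomes the onset of a new syllable: /ɹ/ → /ɹe/, /m/ → /me/, /n/ → /ne/.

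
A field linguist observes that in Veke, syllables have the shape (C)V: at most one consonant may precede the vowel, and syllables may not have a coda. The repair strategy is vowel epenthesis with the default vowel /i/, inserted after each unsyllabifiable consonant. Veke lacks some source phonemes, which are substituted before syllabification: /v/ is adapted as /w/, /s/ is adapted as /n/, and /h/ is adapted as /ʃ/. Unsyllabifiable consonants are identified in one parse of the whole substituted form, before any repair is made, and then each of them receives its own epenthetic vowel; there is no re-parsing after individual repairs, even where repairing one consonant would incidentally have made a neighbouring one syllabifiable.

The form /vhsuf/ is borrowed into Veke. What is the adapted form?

Substitution: /v/ → /w/, /h/ → /ʃ/, /s/ → /n/, giving /wʃnuf/.
Syllabifying with onset maximization leaves /w/, /ʃ/, /f/ stranded (no codas are permitted; onsets are limited to one consonant).
Each unlicensed consonant becomes the onset of a new syllable: /w/ → /wi/, /ʃ/ → /ʃi/, /f/ → /fi/.

wiʃinufi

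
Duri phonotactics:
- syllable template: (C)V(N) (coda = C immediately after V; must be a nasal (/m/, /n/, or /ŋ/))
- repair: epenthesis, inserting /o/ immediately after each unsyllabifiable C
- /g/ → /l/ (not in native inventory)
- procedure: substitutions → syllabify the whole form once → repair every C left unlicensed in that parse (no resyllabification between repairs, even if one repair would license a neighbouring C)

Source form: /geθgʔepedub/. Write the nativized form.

Substitution: /g/ → /l/, giving /leθlʔepedub/.
Syllabifying with onset maximization leaves /θ/, /l/, /b/ stranded (only a nasal (/m/, /n/, or /ŋ/) is licensed in coda position; onsets are limited to one consonant).
Each unlicensed consonant becomes the onset of a new syllable: /θ/ → /θo/, /l/ → /lo/, /b/ → /bo/.

leθoloʔepedubo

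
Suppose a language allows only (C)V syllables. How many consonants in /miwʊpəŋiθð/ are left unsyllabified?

Syllabifying with onset maximization leaves /θ/, /ð/ stranded (no codas are permitted; onsets are limited to one consonant).

2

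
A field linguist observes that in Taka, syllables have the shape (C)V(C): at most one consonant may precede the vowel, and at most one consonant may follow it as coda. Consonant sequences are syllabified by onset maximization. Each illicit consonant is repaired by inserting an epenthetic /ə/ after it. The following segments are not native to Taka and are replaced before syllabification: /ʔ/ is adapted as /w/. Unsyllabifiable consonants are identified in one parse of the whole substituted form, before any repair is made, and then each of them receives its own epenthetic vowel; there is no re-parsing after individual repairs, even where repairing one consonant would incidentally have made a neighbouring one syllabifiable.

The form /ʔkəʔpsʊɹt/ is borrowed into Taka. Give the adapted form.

wəkəwpəsʊɹtə

Substitution: /ʔ/ → /w/, giving /wkəwpsʊɹt/.
Syllabifying with onset maximization leaves /w/, /p/, /t/ stranded (at most one coda consonant is licensed; onsets are limited to one consonant).
Inserting the epenthetic vowel yields /w/ → /wə/, /p/ → /pə/, /t/ → /tə/.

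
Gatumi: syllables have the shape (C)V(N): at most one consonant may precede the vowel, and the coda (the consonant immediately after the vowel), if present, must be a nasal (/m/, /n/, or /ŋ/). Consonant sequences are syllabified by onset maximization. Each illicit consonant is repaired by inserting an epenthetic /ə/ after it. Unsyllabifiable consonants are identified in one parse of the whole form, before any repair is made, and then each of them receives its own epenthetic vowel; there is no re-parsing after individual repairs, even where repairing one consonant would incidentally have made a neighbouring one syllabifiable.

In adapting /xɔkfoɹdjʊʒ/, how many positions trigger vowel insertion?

4

The unsyllabifiable consonants are /k/, /ɹ/, /d/, /ʒ/; each receives one epenthetic vowel.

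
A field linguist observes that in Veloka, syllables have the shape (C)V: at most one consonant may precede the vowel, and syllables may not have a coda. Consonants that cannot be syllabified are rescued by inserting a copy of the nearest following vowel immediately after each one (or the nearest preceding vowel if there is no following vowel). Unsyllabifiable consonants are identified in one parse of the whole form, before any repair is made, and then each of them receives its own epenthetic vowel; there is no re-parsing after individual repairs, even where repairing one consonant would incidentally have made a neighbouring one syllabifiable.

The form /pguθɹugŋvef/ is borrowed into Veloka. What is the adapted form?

puguθuɹugeŋevefe

Under (C)V, the unsyllabifiable consonants are /p/, /θ/, /g/, /ŋ/, /f/ (no codas are permitted; onsets are limited to one consonant).
Inserting the epenthetic vowel yields /p/ → /pu/, /θ/ → /θu/, /g/ → /ge/, /ŋ/ → /ŋe/, /f/ → /fe/.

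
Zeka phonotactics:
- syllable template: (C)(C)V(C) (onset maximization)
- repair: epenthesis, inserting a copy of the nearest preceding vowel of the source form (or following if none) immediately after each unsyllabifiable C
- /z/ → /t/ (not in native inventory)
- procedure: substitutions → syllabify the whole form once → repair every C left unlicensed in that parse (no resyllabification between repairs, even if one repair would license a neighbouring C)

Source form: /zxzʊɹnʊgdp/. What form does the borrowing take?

tʊxtʊɹnʊgdʊpʊ

Substitution: /z/ → /t/, giving /txtʊɹnʊgdp/.
The consonants /t/, /d/, /p/ cannot be parsed into a legal (C)(C)V(C) syllable (at most one coda consonant is licensed; onsets may contain at most 2 consonants).
Epenthesis after each stranded consonant: /t/ → /tʊ/, /d/ → /dʊ/, /p/ → /pʊ/.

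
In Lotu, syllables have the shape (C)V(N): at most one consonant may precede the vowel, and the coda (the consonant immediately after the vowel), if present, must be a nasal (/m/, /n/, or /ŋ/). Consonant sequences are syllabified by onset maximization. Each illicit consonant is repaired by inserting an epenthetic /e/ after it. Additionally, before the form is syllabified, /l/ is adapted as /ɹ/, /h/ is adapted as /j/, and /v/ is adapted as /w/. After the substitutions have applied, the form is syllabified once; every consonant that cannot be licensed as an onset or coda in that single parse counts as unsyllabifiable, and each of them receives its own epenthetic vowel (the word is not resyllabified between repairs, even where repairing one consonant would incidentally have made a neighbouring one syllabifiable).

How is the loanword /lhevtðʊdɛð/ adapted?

Substitution: /l/ → /ɹ/, /h/ → /j/, /v/ → /w/, giving /ɹjewtðʊdɛð/.
Under (C)V(N), the unsyllabifiable consonants are /ɹ/, /w/, /t/, /ð/ (only a nasal (/m/, /n/, or /ŋ/) is licensed in coda position; onsets are limited to one consonant).
Epenthesis after each stranded consonant: /ɹ/ → /ɹe/, /w/ → /we/, /t/ → /te/, /ð/ → /ðe/.

ɹejeweteðʊdɛðe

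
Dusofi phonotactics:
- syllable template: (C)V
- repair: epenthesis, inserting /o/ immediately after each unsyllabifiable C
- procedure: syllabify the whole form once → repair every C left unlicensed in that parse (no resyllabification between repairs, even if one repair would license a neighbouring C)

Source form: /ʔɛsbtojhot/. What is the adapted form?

Under (C)V, the unsyllabifiable consonants are /s/, /b/, /j/, /t/ (no codas are permitted; onsets are limited to one consonant).
Inserting the epenthetic vowel yields /s/ → /so/, /b/ → /bo/, /j/ → /jo/, /t/ → /to/.

ʔɛsobotojohoto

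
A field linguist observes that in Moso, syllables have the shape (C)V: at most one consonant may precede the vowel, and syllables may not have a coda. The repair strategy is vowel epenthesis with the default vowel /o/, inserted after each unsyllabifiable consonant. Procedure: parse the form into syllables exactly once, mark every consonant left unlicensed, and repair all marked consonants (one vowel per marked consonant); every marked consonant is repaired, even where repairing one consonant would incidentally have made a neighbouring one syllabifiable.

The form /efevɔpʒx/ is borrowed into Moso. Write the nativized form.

The consonants /p/, /ʒ/, /x/ cannot be parsed into a legal (C)V syllable (no codas are permitted; onsets are limited to one consonant).
Epenthesis after each stranded consonant: /p/ → /po/, /ʒ/ → /ʒo/, /x/ → /xo/.

efevɔpoʒoxo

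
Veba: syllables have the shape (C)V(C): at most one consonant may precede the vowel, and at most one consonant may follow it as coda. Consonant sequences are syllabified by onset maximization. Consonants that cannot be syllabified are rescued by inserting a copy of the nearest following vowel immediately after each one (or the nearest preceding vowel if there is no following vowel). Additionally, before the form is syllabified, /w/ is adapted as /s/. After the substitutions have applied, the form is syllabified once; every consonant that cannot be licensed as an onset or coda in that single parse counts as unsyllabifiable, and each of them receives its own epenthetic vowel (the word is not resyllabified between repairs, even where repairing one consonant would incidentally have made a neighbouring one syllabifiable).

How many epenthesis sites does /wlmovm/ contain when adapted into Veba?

After substitution the input is /slmovm/.
The unsyllabifiable consonants are /s/, /l/, /m/; each receives one epenthetic vowel.

3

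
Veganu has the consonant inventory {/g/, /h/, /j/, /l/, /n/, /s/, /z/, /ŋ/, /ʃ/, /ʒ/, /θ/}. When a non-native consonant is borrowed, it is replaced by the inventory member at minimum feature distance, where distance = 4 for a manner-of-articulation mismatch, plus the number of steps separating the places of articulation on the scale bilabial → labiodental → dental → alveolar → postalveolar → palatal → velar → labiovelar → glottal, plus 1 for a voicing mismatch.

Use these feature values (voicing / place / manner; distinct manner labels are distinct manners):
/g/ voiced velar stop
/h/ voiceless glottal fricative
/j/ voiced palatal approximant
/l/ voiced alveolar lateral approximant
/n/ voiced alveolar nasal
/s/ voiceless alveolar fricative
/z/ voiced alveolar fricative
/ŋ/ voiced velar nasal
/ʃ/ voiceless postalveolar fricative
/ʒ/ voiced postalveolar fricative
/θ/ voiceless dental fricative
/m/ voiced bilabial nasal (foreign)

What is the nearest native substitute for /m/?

n

/n/ is closest: same manner (nasal), place distance 3 (bilabial→alveolar), same voicing; total 3. Next closest is /ŋ/ at distance 6.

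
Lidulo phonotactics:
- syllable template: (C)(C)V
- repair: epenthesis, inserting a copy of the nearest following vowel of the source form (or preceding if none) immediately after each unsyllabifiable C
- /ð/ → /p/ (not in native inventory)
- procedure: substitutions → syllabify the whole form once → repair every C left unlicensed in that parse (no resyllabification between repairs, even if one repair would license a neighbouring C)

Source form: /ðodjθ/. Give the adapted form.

Substitution: /ð/ → /p/, giving /podjθ/.
Under (C)(C)V, the unsyllabifiable consonants are /d/, /j/, /θ/ (no codas are permitted; onsets may contain at most 2 consonants).
Epenthesis after each stranded consonant: /d/ → /do/, /j/ → /jo/, /θ/ → /θo/.

podojoθo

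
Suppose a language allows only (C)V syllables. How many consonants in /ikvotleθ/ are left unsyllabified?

Syllabifying with onset maximization leaves /k/, /t/, /θ/ stranded (no codas are permitted; onsets are limited to one consonant).

3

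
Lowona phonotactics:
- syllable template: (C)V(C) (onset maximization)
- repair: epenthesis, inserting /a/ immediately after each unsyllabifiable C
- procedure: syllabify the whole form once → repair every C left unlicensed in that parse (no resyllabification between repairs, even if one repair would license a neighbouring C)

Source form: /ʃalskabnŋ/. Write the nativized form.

ʃalsakabnaŋa

The consonants /s/, /n/, /ŋ/ cannot be parsed into a legal (C)V(C) syllable (at most one coda consonant is licensed; onsets are limited to one consonant).
Each unlicensed consonant becomes the onset of a new syllable: /s/ → /sa/, /n/ → /na/, /ŋ/ → /ŋa/.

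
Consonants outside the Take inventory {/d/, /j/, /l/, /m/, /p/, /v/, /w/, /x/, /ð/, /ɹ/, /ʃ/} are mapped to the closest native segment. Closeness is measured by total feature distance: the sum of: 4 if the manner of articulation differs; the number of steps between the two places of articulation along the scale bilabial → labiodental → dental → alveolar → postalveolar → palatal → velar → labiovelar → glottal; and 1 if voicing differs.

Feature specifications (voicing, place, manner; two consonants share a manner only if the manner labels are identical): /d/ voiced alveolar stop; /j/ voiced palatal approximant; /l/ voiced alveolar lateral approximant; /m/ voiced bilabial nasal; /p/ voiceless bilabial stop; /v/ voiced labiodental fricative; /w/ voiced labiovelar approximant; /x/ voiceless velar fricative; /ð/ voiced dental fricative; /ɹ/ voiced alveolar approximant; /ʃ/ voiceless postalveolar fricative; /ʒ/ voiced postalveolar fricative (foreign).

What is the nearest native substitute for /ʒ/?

ʃ

/ʃ/ is closest: same manner (fricative), place distance 0 (postalveolar→postalveolar), voicing differs (+1); total 1. Next closest is /ð/ at distance 2.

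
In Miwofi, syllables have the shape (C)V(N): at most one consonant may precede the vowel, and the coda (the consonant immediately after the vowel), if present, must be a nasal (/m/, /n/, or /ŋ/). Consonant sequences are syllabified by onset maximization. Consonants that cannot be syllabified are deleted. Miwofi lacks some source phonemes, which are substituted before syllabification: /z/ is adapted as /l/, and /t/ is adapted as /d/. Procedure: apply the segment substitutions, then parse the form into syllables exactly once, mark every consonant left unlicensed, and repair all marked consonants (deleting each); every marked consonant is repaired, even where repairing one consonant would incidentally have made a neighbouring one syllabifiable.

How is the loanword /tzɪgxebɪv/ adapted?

lɪxebɪ

Substitution: /t/ → /d/, /z/ → /l/, giving /dlɪgxebɪv/.
Syllabifying with onset maximization leaves /d/, /g/, /v/ stranded (only a nasal (/m/, /n/, or /ŋ/) is licensed in coda position; onsets are limited to one consonant).
Each unlicensed consonant is deleted: /d/, /g/, /v/.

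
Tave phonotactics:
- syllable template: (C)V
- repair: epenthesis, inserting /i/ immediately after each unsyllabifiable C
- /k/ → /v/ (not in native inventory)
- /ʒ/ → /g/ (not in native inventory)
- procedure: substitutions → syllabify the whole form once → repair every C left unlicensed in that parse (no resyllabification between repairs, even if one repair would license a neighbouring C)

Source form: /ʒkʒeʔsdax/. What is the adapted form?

givigeʔisidaxi

Substitution: /ʒ/ → /g/, /k/ → /v/, giving /gvgeʔsdax/.
The consonants /g/, /v/, /ʔ/, /s/, /x/ cannot be parsed into a legal (C)V syllable (no codas are permitted; onsets are limited to one consonant).
Inserting the epenthetic vowel yields /g/ → /gi/, /v/ → /vi/, /ʔ/ → /ʔi/, /s/ → /si/, /x/ → /xi/.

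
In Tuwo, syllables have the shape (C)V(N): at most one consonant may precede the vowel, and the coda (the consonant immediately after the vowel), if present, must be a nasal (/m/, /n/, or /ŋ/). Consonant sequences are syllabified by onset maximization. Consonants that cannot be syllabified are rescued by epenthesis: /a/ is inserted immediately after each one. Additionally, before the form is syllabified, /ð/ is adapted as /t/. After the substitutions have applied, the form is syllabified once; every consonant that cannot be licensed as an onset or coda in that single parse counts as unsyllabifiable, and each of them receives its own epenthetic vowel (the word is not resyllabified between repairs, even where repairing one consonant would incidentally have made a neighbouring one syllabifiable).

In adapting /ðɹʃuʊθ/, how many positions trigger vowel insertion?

After substitution the input is /tɹʃuʊθ/.
The unsyllabifiable consonants are /t/, /ɹ/, /θ/; each receives one epenthetic vowel.

3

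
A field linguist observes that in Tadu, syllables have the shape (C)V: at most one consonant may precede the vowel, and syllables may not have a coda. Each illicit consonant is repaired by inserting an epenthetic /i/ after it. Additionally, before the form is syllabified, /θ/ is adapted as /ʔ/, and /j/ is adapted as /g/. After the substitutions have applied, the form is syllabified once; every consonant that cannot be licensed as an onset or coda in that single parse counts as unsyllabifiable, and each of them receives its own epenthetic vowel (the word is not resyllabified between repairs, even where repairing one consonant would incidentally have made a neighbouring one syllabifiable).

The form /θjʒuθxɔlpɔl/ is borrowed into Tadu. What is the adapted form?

ʔigiʒuʔixɔlipɔli

Substitution: /θ/ → /ʔ/, /j/ → /g/, giving /ʔgʒuʔxɔlpɔl/.
The consonants /ʔ/, /g/, /ʔ/, /l/, /l/ cannot be parsed into a legal (C)V syllable (no codas are permitted; onsets are limited to one consonant).
Each unlicensed consonant becomes the onset of a new syllable: /ʔ/ → /ʔi/, /g/ → /gi/, /ʔ/ → /ʔi/, /l/ → /li/, /l/ → /li/.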